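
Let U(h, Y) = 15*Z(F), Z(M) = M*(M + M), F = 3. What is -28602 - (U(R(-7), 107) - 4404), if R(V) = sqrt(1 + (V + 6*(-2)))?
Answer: -24468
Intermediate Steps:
Z(M) = 2*M**2 (Z(M) = M*(2*M) = 2*M**2)
R(V) = sqrt(-11 + V) (R(V) = sqrt(1 + (V - 12)) = sqrt(1 + (-12 + V)) = sqrt(-11 + V))
U(h, Y) = 270 (U(h, Y) = 15*(2*3**2) = 15*(2*9) = 15*18 = 270)
-28602 - (U(R(-7), 107) - 4404) = -28602 - (270 - 4404) = -28602 - 1*(-4134) = -28602 + 4134 = -24468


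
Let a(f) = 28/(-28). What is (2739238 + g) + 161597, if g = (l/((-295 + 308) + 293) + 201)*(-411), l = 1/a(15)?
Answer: 287458985/102 ≈ 2.8182e+6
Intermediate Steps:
a(f) = -1 (a(f) = 28*(-1/28) = -1)
l = -1 (l = 1/(-1) = -1)
g = -8426185/102 (g = (-1/((-295 + 308) + 293) + 201)*(-411) = (-1/(13 + 293) + 201)*(-411) = (-1/306 + 201)*(-411) = (61505/306)*(-411) = -8426185/102 ≈ -82610.)
(2739238 + g) + 161597 = (2739238 - 8426185/102) + 161597 = 270976091/102 + 161597 = 287458985/102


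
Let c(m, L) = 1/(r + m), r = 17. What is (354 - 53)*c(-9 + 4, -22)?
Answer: 301/12 ≈ 25.083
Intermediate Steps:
c(m, L) = 1/(17 + m)
(354 - 53)*c(-9 + 4, -22) = (354 - 53)/(17 + (-9 + 4)) = 301/(17 - 5) = 301/12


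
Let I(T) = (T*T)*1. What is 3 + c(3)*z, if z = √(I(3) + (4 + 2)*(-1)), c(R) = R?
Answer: 3 + 3*√3 ≈ 8.1962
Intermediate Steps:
I(T) = T² (I(T) = T²*1 = T²)
z = √3 (z = √(3² + (4 + 2)*(-1)) = √(9 + 6*(-1)) = √(9 - 6) = √3 ≈ 1.7320)
3 + c(3)*z = 3 + 3*√3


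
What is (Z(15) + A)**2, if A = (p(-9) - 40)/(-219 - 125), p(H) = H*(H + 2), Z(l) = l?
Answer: 26388769/118336 ≈ 223.00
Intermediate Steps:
p(H) = H*(2 + H)
A = -23/344 (A = (-9*(2 - 9) - 40)/(-219 - 125) = (-9*(-7) - 40)/(-344) = (63 - 40)*(-1/344) = 23*(-1/344) = -23/344 ≈ -0.066860)
(Z(15) + A)**2 = (15 - 23/344)**2 = (5137/344)**2 = 26388769/118336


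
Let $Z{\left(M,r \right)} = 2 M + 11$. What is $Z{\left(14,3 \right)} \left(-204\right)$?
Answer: $-7956$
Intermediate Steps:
$Z{\left(M,r \right)} = 11 + 2 M$
$Z{\left(14,3 \right)} \left(-204\right) = \left(11 + 2 \cdot 14\right) \left(-204\right) = \left(11 + 28\right) \left(-204\right) = 39 \left(-204\right) = -7956$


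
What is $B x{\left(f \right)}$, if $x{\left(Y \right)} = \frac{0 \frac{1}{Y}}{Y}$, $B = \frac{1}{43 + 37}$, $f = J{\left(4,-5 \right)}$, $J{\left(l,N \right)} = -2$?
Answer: $0$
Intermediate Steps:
$f = -2$
$B = \frac{1}{80} \approx 0.0125$
$x{\left(Y \right)} = 0$ ($x{\left(Y \right)} = \frac{0}{Y} = 0$)
$B x{\left(f \right)} = \frac{1}{80} \cdot 0 = 0$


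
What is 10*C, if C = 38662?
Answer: 386620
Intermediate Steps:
10*C = 10*38662 = 386620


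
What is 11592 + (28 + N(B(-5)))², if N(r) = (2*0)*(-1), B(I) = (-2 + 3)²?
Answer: 12376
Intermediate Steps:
B(I) = 1 (B(I) = 1² = 1)
N(r) = 0 (N(r) = 0*(-1) = 0)
11592 + (28 + N(B(-5)))² = 11592 + (28 + 0)² = 11592 + 28² = 11592 + 784 = 12376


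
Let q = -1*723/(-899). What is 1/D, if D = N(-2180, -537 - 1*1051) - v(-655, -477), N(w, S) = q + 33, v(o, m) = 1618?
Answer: -899/1424192 ≈ -0.00063124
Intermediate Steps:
q = 723/899 (q = -723*(-1/899) = 723/899 ≈ 0.80423)
N(w, S) = 30390/899 (N(w, S) = 723/899 + 33 = 30390/899)
D = -1424192/899 (D = 30390/899 - 1*1618 = 30390/899 - 1618 = -1424192/899 ≈ -1584.2)
1/D = 1/(-1424192/899) = -899/1424192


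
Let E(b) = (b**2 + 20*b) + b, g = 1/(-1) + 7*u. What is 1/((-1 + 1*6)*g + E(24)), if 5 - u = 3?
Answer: 1/1145 ≈ 0.00087336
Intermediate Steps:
u = 2 (u = 5 - 1*3 = 5 - 3 = 2)
g = 13 (g = 1/(-1) + 7*2 = -1 + 14 = 13)
E(b) = b**2 + 21*b
1/((-1 + 1*6)*g + E(24)) = 1/((-1 + 1*6)*13 + 24*(21 + 24)) = 1/((-1 + 6)*13 + 24*45) = 1/(5*13 + 1080) = 1/(65 + 1080) = 1/1145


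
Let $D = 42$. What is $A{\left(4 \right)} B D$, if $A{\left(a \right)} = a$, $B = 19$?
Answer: $3192$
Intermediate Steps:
$A{\left(4 \right)} B D = 4 \cdot 19 \cdot 42 = 76 \cdot 42 = 3192$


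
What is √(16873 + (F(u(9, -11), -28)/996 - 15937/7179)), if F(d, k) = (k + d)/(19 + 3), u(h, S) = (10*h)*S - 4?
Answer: 3*√35791376152649579/4369618 ≈ 129.89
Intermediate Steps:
u(h, S) = -4 + 10*S*h (u(h, S) = 10*S*h - 4 = -4 + 10*S*h)
F(d, k) = d/22 + k/22 (F(d, k) = (d + k)/22 = (d + k)*(1/22) = d/22 + k/22)
√(16873 + (F(u(9, -11), -28)/996 - 15937/7179)) = √(16873 + (((-4 + 10*(-11)*9)/22 + (1/22)*(-28))/996 - 15937/7179)) = √(16873 + (((-4 - 990)/22 - 14/11)*(1/996) - 15937*1/7179)) = √(16873 + (((1/22)*(-994) - 14/11)*(1/996) - 15937/7179)) = √(16873 + ((-497/11 - 14/11)*(1/996) - 15937/7179)) = √(16873 + (-511/11*1/996 - 15937/7179)) = √(16873 + (-511/10956 - 15937/7179)) = √(16873 - 19808249/8739236) = √(147437320779/8739236) = 3*√35791376152649579/4369618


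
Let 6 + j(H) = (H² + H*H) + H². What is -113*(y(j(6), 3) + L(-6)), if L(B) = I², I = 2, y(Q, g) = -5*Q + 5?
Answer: 56613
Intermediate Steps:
j(H) = -6 + 3*H² (j(H) = -6 + ((H² + H*H) + H²) = -6 + ((H² + H²) + H²) = -6 + (2*H² + H²) = -6 + 3*H²)
y(Q, g) = 5 - 5*Q
L(B) = 4 (L(B) = 2² = 4)
-113*(y(j(6), 3) + L(-6)) = -113*((5 - 5*(-6 + 3*6²)) + 4) = -113*((5 - 5*(-6 + 3*36)) + 4) = -113*((5 - 5*(-6 + 108)) + 4) = -113*((5 - 5*102) + 4) = -113*((5 - 510) + 4) = -113*(-505 + 4) = -113*(-501) = 56613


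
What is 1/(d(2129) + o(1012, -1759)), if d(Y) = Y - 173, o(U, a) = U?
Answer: 1/2968 ≈ 0.00033693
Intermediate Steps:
d(Y) = -173 + Y
1/(d(2129) + o(1012, -1759)) = 1/((-173 + 2129) + 1012) = 1/(1956 + 1012) = 1/2968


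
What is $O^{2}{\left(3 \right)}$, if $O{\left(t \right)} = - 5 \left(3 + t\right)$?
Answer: $900$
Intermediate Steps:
$O{\left(t \right)} = -15 - 5 t$
$O^{2}{\left(3 \right)} = \left(-15 - 15\right)^{2} = \left(-30\right)^{2} = 900$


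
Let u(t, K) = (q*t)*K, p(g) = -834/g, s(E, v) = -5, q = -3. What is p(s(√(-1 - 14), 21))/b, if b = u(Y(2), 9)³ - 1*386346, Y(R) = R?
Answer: -139/453175 ≈ -0.00030672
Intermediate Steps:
u(t, K) = -3*K*t (u(t, K) = (-3*t)*K = -3*K*t)
b = -543810 (b = (-3*9*2)³ - 1*386346 = (-54)³ - 386346 = -157464 - 386346 = -543810)
p(s(√(-1 - 14), 21))/b = -834/(-5)/(-543810) = -834*(-⅕)*(-1/543810) = (834/5)*(-1/543810) = -139/453175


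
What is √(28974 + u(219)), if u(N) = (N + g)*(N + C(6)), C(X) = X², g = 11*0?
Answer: 7*√1731 ≈ 291.24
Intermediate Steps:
g = 0
u(N) = N*(36 + N) (u(N) = (N + 0)*(N + 6²) = N*(N + 36) = N*(36 + N))
√(28974 + u(219)) = √(28974 + 219*(36 + 219)) = √(28974 + 219*255) = √(28974 + 55845) = √84819 = 7*√1731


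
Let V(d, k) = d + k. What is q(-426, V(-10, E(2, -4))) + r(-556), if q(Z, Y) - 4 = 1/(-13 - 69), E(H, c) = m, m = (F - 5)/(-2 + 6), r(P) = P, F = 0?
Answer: -45265/82 ≈ -552.01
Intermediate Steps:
m = -5/4 (m = (0 - 5)/(-2 + 6) = -5/4 ≈ -1.2500)
E(H, c) = -5/4
q(Z, Y) = 327/82 (q(Z, Y) = 4 + 1/(-13 - 69) = 4 + 1/(-82) = 4 - 1/82 = 327/82)
q(-426, V(-10, E(2, -4))) + r(-556) = 327/82 - 556 = -45265/82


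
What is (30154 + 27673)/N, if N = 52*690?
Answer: 57827/35880 ≈ 1.6117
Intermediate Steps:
N = 35880
(30154 + 27673)/N = (30154 + 27673)/35880 = 57827*(1/35880) = 57827/35880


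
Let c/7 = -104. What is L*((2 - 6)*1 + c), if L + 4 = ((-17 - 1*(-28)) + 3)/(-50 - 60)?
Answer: 166164/55 ≈ 3021.2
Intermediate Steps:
c = -728 (c = 7*(-104) = -728)
L = -227/55 (L = -4 + ((-17 - 1*(-28)) + 3)/(-50 - 60) = -4 + ((-17 + 28) + 3)/(-110) = -4 + (11 + 3)*(-1/110) = -4 + 14*(-1/110) = -4 - 7/55 = -227/55 ≈ -4.1273)
L*((2 - 6)*1 + c) = -227*((2 - 6)*1 - 728)/55 = -227*(-4*1 - 728)/55 = -227*(-4 - 728)/55 = -227/55*(-732) = 166164/55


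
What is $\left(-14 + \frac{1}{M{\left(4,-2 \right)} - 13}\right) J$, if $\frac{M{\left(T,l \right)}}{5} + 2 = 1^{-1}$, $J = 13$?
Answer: $- \frac{3289}{18} \approx -182.72$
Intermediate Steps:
$M{\left(T,l \right)} = -5$ ($M{\left(T,l \right)} = -10 + \frac{5}{1} = -10 + 5 \cdot 1 = -10 + 5 = -5$)
$\left(-14 + \frac{1}{M{\left(4,-2 \right)} - 13}\right) J = \left(-14 + \frac{1}{-5 - 13}\right) 13 = \left(-14 + \frac{1}{-18}\right) 13 = \left(-14 - \frac{1}{18}\right) 13 = \left(- \frac{253}{18}\right) 13 = - \frac{3289}{18}$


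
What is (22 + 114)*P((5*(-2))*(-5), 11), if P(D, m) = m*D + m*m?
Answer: 91256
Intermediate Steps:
P(D, m) = m**2 + D*m (P(D, m) = D*m + m**2 = m**2 + D*m)
(22 + 114)*P((5*(-2))*(-5), 11) = (22 + 114)*(11*((5*(-2))*(-5) + 11)) = 136*(11*(-10*(-5) + 11)) = 136*(11*(50 + 11)) = 136*(11*61) = 136*671 = 91256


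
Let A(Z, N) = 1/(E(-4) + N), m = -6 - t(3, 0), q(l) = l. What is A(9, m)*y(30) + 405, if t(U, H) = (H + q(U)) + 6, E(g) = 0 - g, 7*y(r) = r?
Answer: 31155/77 ≈ 404.61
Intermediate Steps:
y(r) = r/7
E(g) = -g
t(U, H) = 6 + H + U (t(U, H) = (H + U) + 6 = 6 + H + U)
m = -15 (m = -6 - (6 + 0 + 3) = -6 - 1*9 = -6 - 9 = -15)
A(Z, N) = 1/(4 + N) (A(Z, N) = 1/(-1*(-4) + N) = 1/(4 + N))
A(9, m)*y(30) + 405 = ((⅐)*30)/(4 - 15) + 405 = (30/7)/(-11) + 405 = -1/11*30/7 + 405 = -30/77 + 405 = 31155/77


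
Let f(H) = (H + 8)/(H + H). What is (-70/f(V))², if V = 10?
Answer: 490000/81 ≈ 6049.4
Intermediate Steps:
f(H) = (8 + H)/(2*H) (f(H) = (8 + H)/((2*H)) = (8 + H)*(1/(2*H)) = (8 + H)/(2*H))
(-70/f(V))² = (-70*20/(8 + 10))² = (-70/((½)*(⅒)*18))² = (-70/9/10)² = (-70*10/9)² = (-700/9)² = 490000/81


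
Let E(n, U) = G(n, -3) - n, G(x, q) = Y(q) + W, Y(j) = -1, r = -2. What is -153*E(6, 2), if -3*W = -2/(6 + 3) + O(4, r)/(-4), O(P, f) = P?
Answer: 3026/3 ≈ 1008.7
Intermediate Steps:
W = 11/27 (W = -(-2/(6 + 3) + 4/(-4))/3 = -(-2/9 + 4*(-¼))/3 = -(-2*⅑ - 1)/3 = -(-2/9 - 1)/3 = -⅓*(-11/9) = 11/27 ≈ 0.40741)
G(x, q) = -16/27 (G(x, q) = -1 + 11/27 = -16/27)
E(n, U) = -16/27 - n
-153*E(6, 2) = -153*(-16/27 - 1*6) = -153*(-16/27 - 6) = -153*(-178/27) = 3026/3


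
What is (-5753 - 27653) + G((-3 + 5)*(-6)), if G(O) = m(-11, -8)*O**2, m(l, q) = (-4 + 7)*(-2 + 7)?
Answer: -31246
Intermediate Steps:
m(l, q) = 15 (m(l, q) = 3*5 = 15)
G(O) = 15*O**2
(-5753 - 27653) + G((-3 + 5)*(-6)) = (-5753 - 27653) + 15*((-3 + 5)*(-6))**2 = -33406 + 15*(2*(-6))**2 = -33406 + 15*(-12)**2 = -33406 + 15*144 = -33406 + 2160 = -31246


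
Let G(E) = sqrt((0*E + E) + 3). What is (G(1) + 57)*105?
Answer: 6195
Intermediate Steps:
G(E) = sqrt(3 + E) (G(E) = sqrt((0 + E) + 3) = sqrt(E + 3) = sqrt(3 + E))
(G(1) + 57)*105 = (sqrt(3 + 1) + 57)*105 = (sqrt(4) + 57)*105 = (2 + 57)*105 = 59*105 = 6195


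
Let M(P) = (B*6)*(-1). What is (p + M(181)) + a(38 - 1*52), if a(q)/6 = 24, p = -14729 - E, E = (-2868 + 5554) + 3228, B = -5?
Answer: -20469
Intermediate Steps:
E = 5914 (E = 2686 + 3228 = 5914)
p = -20643 (p = -14729 - 1*5914 = -14729 - 5914 = -20643)
a(q) = 144 (a(q) = 6*24 = 144)
M(P) = 30 (M(P) = -5*6*(-1) = -30*(-1) = 30)
(p + M(181)) + a(38 - 1*52) = (-20643 + 30) + 144 = -20613 + 144 = -20469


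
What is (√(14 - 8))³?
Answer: 6*√6 ≈ 14.697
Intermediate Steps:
(√(14 - 8))³ = (√6)³ = 6*√6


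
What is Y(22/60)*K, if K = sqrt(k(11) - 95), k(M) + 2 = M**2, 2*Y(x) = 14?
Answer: 14*sqrt(6) ≈ 34.293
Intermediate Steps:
Y(x) = 7 (Y(x) = (1/2)*14 = 7)
k(M) = -2 + M**2
K = 2*sqrt(6) (K = sqrt((-2 + 11**2) - 95) = sqrt((-2 + 121) - 95) = sqrt(119 - 95) = sqrt(24) = 2*sqrt(6) ≈ 4.8990)
Y(22/60)*K = 7*(2*sqrt(6)) = 14*sqrt(6)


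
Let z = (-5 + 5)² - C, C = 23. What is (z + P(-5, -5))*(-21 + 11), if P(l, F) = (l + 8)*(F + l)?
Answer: 530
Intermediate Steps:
z = -23 (z = (-5 + 5)² - 1*23 = 0² - 23 = 0 - 23 = -23)
P(l, F) = (8 + l)*(F + l)
(z + P(-5, -5))*(-21 + 11) = (-23 + ((-5)² + 8*(-5) + 8*(-5) - 5*(-5)))*(-21 + 11) = (-23 + (25 - 40 - 40 + 25))*(-10) = (-23 - 30)*(-10) = -53*(-10) = 530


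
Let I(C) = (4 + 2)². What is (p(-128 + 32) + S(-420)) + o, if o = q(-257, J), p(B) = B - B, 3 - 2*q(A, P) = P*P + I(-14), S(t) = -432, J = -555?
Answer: -154461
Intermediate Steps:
I(C) = 36 (I(C) = 6² = 36)
q(A, P) = -33/2 - P²/2 (q(A, P) = 3/2 - (P*P + 36)/2 = 3/2 - (P² + 36)/2 = 3/2 - (36 + P²)/2 = 3/2 + (-18 - P²/2) = -33/2 - P²/2)
p(B) = 0
o = -154029 (o = -33/2 - ½*(-555)² = -33/2 - ½*308025 = -33/2 - 308025/2 = -154029)
(p(-128 + 32) + S(-420)) + o = (0 - 432) - 154029 = -432 - 154029 = -154461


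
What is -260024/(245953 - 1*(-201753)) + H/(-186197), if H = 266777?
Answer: -83926676145/41680757041 ≈ -2.0136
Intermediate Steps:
-260024/(245953 - 1*(-201753)) + H/(-186197) = -260024/(245953 - 1*(-201753)) + 266777/(-186197) = -260024/(245953 + 201753) + 266777*(-1/186197) = -260024/447706 - 266777/186197 = -260024*1/447706 - 266777/186197 = -130012/223853 - 266777/186197 = -83926676145/41680757041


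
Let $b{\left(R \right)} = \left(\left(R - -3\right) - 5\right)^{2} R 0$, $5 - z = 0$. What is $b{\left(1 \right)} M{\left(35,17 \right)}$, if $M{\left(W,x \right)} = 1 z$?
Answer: $0$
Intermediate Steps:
$z = 5$ ($z = 5 - 0 = 5 + 0 = 5$)
$b{\left(R \right)} = 0$ ($b{\left(R \right)} = \left(\left(R + 3\right) - 5\right)^{2} R 0 = \left(\left(3 + R\right) - 5\right)^{2} R 0 = \left(-2 + R\right)^{2} R 0 = R \left(-2 + R\right)^{2} \cdot 0 = 0$)
$M{\left(W,x \right)} = 5$ ($M{\left(W,x \right)} = 1 \cdot 5 = 5$)
$b{\left(1 \right)} M{\left(35,17 \right)} = 0 \cdot 5 = 0$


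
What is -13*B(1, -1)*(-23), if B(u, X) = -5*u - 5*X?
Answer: 0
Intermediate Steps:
B(u, X) = -5*X - 5*u
-13*B(1, -1)*(-23) = -13*(-5*(-1) - 5*1)*(-23) = -13*(5 - 5)*(-23) = -13*0*(-23) = 0*(-23) = 0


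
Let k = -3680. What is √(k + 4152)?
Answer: 2*√118 ≈ 21.726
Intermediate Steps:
√(k + 4152) = √(-3680 + 4152) = √472 = 2*√118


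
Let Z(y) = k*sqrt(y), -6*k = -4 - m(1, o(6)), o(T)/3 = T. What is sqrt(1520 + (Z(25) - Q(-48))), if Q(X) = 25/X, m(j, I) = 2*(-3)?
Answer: sqrt(218715)/12 ≈ 38.972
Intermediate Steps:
o(T) = 3*T
m(j, I) = -6
k = -1/3 (k = -(-4 - 1*(-6))/6 = -(-4 + 6)/6 = -1/6*2 = -1/3 ≈ -0.33333)
Z(y) = -sqrt(y)/3
sqrt(1520 + (Z(25) - Q(-48))) = sqrt(1520 + (-sqrt(25)/3 - 25/(-48))) = sqrt(1520 + (-1/3*5 - 25*(-1)/48)) = sqrt(1520 + (-5/3 - 1*(-25/48))) = sqrt(1520 + (-5/3 + 25/48)) = sqrt(1520 - 55/48) = sqrt(72905/48) = sqrt(218715)/12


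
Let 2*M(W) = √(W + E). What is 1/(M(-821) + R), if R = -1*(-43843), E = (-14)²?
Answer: 175372/7688835221 - 50*I/7688835221 ≈ 2.2809e-5 - 6.5029e-9*I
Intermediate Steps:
E = 196
R = 43843
M(W) = √(196 + W)/2 (M(W) = √(W + 196)/2 = √(196 + W)/2)
1/(M(-821) + R) = 1/(√(196 - 821)/2 + 43843) = 1/(√(-625)/2 + 43843) = 1/((25*I)/2 + 43843) = 1/(25*I/2 + 43843) = 1/(43843 + 25*I/2) = 4*(43843 - 25*I/2)/7688835221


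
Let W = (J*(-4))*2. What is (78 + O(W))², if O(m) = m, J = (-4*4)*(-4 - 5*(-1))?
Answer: 42436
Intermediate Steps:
J = -16 (J = -16*(-4 + 5) = -16*1 = -16)
W = 128 (W = -16*(-4)*2 = 64*2 = 128)
(78 + O(W))² = (78 + 128)² = 206² = 42436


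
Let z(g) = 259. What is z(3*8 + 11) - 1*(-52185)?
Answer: 52444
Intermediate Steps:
z(3*8 + 11) - 1*(-52185) = 259 - 1*(-52185) = 259 + 52185 = 52444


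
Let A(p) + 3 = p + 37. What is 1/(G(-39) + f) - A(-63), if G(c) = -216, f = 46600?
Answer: 1345137/46384 ≈ 29.000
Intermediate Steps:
A(p) = 34 + p (A(p) = -3 + (p + 37) = -3 + (37 + p) = 34 + p)
1/(G(-39) + f) - A(-63) = 1/(-216 + 46600) - (34 - 63) = 1/46384 - 1*(-29) = 1/46384 + 29 = 1345137/46384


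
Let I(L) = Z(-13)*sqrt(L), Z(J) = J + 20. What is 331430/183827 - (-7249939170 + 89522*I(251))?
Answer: 1332734568135020/183827 - 626654*sqrt(251) ≈ 7.2400e+9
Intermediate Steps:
Z(J) = 20 + J
I(L) = 7*sqrt(L) (I(L) = (20 - 13)*sqrt(L) = 7*sqrt(L))
331430/183827 - (-7249939170 + 89522*I(251)) = 331430/183827 - (-7249939170 + 626654*sqrt(251)) = 331430*(1/183827) - (-7249939170 + 626654*sqrt(251)) = 331430/183827 - 89522*(-80985 + 7*sqrt(251)) = 331430/183827 + (7249939170 - 626654*sqrt(251)) = 1332734568135020/183827 - 626654*sqrt(251)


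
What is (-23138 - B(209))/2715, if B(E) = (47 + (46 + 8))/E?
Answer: -1611981/189145 ≈ -8.5225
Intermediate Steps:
B(E) = 101/E (B(E) = (47 + 54)/E = 101/E)
(-23138 - B(209))/2715 = (-23138 - 101/209)/2715 = (-23138 - 101/209)*(1/2715) = -4835943/209*1/2715 = -1611981/189145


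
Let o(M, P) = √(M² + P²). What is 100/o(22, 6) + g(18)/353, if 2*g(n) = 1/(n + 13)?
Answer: 1/21886 + 5*√130/13 ≈ 4.3853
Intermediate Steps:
g(n) = 1/(2*(13 + n)) (g(n) = 1/(2*(n + 13)) = 1/(2*(13 + n)))
100/o(22, 6) + g(18)/353 = 100/(√(22² + 6²)) + (1/(2*(13 + 18)))/353 = 100/(√(484 + 36)) + ((½)/31)*(1/353) = 100/(√520) + ((½)*(1/31))*(1/353) = 100/((2*√130)) + (1/62)*(1/353) = 100*(√130/260) + 1/21886 = 5*√130/13 + 1/21886 = 1/21886 + 5*√130/13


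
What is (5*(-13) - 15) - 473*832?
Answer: -393616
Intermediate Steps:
(5*(-13) - 15) - 473*832 = (-65 - 15) - 393536 = -80 - 393536 = -393616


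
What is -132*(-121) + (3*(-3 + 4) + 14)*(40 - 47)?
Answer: 15853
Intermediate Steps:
-132*(-121) + (3*(-3 + 4) + 14)*(40 - 47) = 15972 + (3*1 + 14)*(-7) = 15972 + (3 + 14)*(-7) = 15972 + 17*(-7) = 15972 - 119 = 15853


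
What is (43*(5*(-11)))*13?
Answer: -30745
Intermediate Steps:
(43*(5*(-11)))*13 = (43*(-55))*13 = -2365*13 = -30745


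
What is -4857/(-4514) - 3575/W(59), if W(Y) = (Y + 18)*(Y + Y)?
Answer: 636208/932141 ≈ 0.68252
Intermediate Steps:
W(Y) = 2*Y*(18 + Y) (W(Y) = (18 + Y)*(2*Y) = 2*Y*(18 + Y))
-4857/(-4514) - 3575/W(59) = -4857/(-4514) - 3575*1/(118*(18 + 59)) = -4857*(-1/4514) - 3575/(2*59*77) = 4857/4514 - 3575/9086 = 4857/4514 - 3575*1/9086 = 4857/4514 - 325/826 = 636208/932141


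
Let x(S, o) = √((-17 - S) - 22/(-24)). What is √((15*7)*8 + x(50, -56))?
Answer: √(30240 + 6*I*√2379)/6 ≈ 28.983 + 0.14024*I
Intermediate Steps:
x(S, o) = √(-193/12 - S) (x(S, o) = √((-17 - S) - 22*(-1/24)) = √((-17 - S) + 11/12) = √(-193/12 - S))
√((15*7)*8 + x(50, -56)) = √((15*7)*8 + √(-579 - 36*50)/6) = √(105*8 + √(-579 - 1800)/6) = √(840 + √(-2379)/6) = √(840 + (I*√2379)/6) = √(840 + I*√2379/6)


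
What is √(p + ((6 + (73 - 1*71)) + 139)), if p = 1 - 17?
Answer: √131 ≈ 11.446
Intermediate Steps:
p = -16 (p = 1 - 1*17 = 1 - 17 = -16)
√(p + ((6 + (73 - 1*71)) + 139)) = √(-16 + ((6 + (73 - 1*71)) + 139)) = √(-16 + ((6 + (73 - 71)) + 139)) = √(-16 + ((6 + 2) + 139)) = √(-16 + (8 + 139)) = √(-16 + 147) = √131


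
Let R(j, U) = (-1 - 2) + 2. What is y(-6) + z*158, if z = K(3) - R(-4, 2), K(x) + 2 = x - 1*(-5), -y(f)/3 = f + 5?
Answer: 1109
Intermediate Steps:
y(f) = -15 - 3*f (y(f) = -3*(f + 5) = -3*(5 + f) = -15 - 3*f)
K(x) = 3 + x (K(x) = -2 + (x - 1*(-5)) = -2 + (x + 5) = -2 + (5 + x) = 3 + x)
R(j, U) = -1 (R(j, U) = -3 + 2 = -1)
z = 7 (z = (3 + 3) - 1*(-1) = 6 + 1 = 7)
y(-6) + z*158 = (-15 - 3*(-6)) + 7*158 = (-15 + 18) + 1106 = 3 + 1106 = 1109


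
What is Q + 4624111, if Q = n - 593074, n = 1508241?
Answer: 5539278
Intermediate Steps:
Q = 915167 (Q = 1508241 - 593074 = 915167)
Q + 4624111 = 915167 + 4624111 = 5539278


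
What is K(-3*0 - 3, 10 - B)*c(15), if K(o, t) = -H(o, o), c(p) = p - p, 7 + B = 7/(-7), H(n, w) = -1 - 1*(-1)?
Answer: 0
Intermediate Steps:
H(n, w) = 0 (H(n, w) = -1 + 1 = 0)
B = -8 (B = -7 + 7/(-7) = -7 + 7*(-⅐) = -7 - 1 = -8)
c(p) = 0
K(o, t) = 0 (K(o, t) = -1*0 = 0)
K(-3*0 - 3, 10 - B)*c(15) = 0*0 = 0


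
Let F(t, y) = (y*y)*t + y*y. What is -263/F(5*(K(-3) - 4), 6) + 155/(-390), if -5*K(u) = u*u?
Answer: -1789/13104 ≈ -0.13652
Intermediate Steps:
K(u) = -u²/5 (K(u) = -u*u/5 = -u²/5)
F(t, y) = y² + t*y² (F(t, y) = y²*t + y² = t*y² + y² = y² + t*y²)
-263/F(5*(K(-3) - 4), 6) + 155/(-390) = -263*1/(36*(1 + 5*(-⅕*(-3)² - 4))) + 155/(-390) = -263*1/(36*(1 + 5*(-⅕*9 - 4))) + 155*(-1/390) = -263*1/(36*(1 + 5*(-9/5 - 4))) - 31/78 = -263*1/(36*(1 + 5*(-29/5))) - 31/78 = -263*1/(36*(1 - 29)) - 31/78 = -263/(36*(-28)) - 31/78 = -263/(-1008) - 31/78 = -263*(-1/1008) - 31/78 = 263/1008 - 31/78 = -1789/13104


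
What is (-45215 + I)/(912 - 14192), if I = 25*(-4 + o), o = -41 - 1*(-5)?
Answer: 9243/2656 ≈ 3.4800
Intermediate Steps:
o = -36 (o = -41 + 5 = -36)
I = -1000 (I = 25*(-4 - 36) = 25*(-40) = -1000)
(-45215 + I)/(912 - 14192) = (-45215 - 1000)/(912 - 14192) = -46215/(-13280) = -46215*(-1/13280) = 9243/2656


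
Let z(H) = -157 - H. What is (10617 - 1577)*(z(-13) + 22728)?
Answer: 204159360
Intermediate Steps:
(10617 - 1577)*(z(-13) + 22728) = (10617 - 1577)*((-157 - 1*(-13)) + 22728) = 9040*((-157 + 13) + 22728) = 9040*(-144 + 22728) = 9040*22584 = 204159360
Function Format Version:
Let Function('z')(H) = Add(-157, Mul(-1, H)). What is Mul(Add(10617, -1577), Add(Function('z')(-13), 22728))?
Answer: 204159360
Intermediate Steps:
Mul(Add(10617, -1577), Add(Function('z')(-13), 22728)) = Mul(Add(10617, -1577), Add(Add(-157, Mul(-1, -13)), 22728)) = Mul(9040, Add(Add(-157, 13), 22728)) = Mul(9040, Add(-144, 22728)) = Mul(9040, 22584) = 204159360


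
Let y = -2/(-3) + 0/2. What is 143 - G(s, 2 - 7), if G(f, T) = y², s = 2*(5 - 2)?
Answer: 1283/9 ≈ 142.56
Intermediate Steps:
s = 6 (s = 2*3 = 6)
y = ⅔ (y = -2*(-⅓) + 0*(½) = ⅔ + 0 = ⅔ ≈ 0.66667)
G(f, T) = 4/9 (G(f, T) = (⅔)² = 4/9)
143 - G(s, 2 - 7) = 143 - 1*4/9 = 143 - 4/9 = 1283/9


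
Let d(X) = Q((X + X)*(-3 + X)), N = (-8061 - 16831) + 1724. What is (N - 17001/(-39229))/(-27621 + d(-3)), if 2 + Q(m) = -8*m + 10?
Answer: 908840471/1094528329 ≈ 0.83035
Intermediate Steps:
N = -23168 (N = -24892 + 1724 = -23168)
Q(m) = 8 - 8*m (Q(m) = -2 + (-8*m + 10) = -2 + (10 - 8*m) = 8 - 8*m)
d(X) = 8 - 16*X*(-3 + X) (d(X) = 8 - 8*(X + X)*(-3 + X) = 8 - 8*2*X*(-3 + X) = 8 - 16*X*(-3 + X))
(N - 17001/(-39229))/(-27621 + d(-3)) = (-23168 - 17001/(-39229))/(-27621 + (8 - 16*(-3)*(-3 - 3))) = (-23168 - 17001*(-1/39229))/(-27621 + (8 - 16*(-3)*(-6))) = (-23168 + 17001/39229)/(-27621 + (8 - 288)) = -908840471/(39229*(-27621 - 280)) = -908840471/39229/(-27901) = -908840471/39229*(-1/27901) = 908840471/1094528329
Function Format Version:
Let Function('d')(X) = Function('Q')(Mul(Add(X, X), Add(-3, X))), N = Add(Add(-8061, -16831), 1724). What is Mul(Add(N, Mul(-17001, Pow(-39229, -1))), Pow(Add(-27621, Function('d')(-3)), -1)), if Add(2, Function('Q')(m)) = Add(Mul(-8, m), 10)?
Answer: Rational(908840471, 1094528329) ≈ 0.83035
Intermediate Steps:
N = -23168 (N = Add(-24892, 1724) = -23168)
Function('Q')(m) = Add(8, Mul(-8, m)) (Function('Q')(m) = Add(-2, Add(Mul(-8, m), 10)) = Add(-2, Add(10, Mul(-8, m))) = Add(8, Mul(-8, m)))
Function('d')(X) = Add(8, Mul(-16, X, Add(-3, X))) (Function('d')(X) = Add(8, Mul(-8, Mul(Add(X, X), Add(-3, X)))) = Add(8, Mul(-8, Mul(Mul(2, X), Add(-3, X)))) = Add(8, Mul(-8, Mul(2, X, Add(-3, X)))) = Add(8, Mul(-16, X, Add(-3, X))))
Mul(Add(N, Mul(-17001, Pow(-39229, -1))), Pow(Add(-27621, Function('d')(-3)), -1)) = Mul(Add(-23168, Mul(-17001, Pow(-39229, -1))), Pow(Add(-27621, Add(8, Mul(-16, -3, Add(-3, -3)))), -1)) = Mul(Add(-23168, Mul(-17001, Rational(-1, 39229))), Pow(Add(-27621, Add(8, Mul(-16, -3, -6))), -1)) = Mul(Add(-23168, Rational(17001, 39229)), Pow(Add(-27621, Add(8, -288)), -1)) = Mul(Rational(-908840471, 39229), Pow(Add(-27621, -280), -1)) = Mul(Rational(-908840471, 39229), Pow(-27901, -1)) = Mul(Rational(-908840471, 39229), Rational(-1, 27901)) = Rational(908840471, 1094528329)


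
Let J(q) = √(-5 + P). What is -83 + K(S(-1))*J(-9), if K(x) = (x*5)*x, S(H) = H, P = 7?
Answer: -83 + 5*√2 ≈ -75.929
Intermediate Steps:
J(q) = √2 (J(q) = √(-5 + 7) = √2)
K(x) = 5*x² (K(x) = (5*x)*x = 5*x²)
-83 + K(S(-1))*J(-9) = -83 + (5*(-1)²)*√2 = -83 + (5*1)*√2 = -83 + 5*√2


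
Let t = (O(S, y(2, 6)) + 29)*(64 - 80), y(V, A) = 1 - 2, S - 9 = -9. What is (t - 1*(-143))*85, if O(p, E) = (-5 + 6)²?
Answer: -28645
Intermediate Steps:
S = 0 (S = 9 - 9 = 0)
y(V, A) = -1
O(p, E) = 1 (O(p, E) = 1² = 1)
t = -480 (t = (1 + 29)*(64 - 80) = 30*(-16) = -480)
(t - 1*(-143))*85 = (-480 - 1*(-143))*85 = (-480 + 143)*85 = -337*85 = -28645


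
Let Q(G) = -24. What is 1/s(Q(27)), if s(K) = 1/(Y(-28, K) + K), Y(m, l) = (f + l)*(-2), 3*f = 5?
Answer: 62/3 ≈ 20.667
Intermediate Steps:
f = 5/3 (f = (⅓)*5 = 5/3 ≈ 1.6667)
Y(m, l) = -10/3 - 2*l (Y(m, l) = (5/3 + l)*(-2) = -10/3 - 2*l)
s(K) = 1/(-10/3 - K) (s(K) = 1/((-10/3 - 2*K) + K) = 1/(-10/3 - K))
1/s(Q(27)) = 1/(-3/(10 + 3*(-24))) = 1/(-3/(10 - 72)) = 1/(-3/(-62)) = 1/(-3*(-1/62)) = 1/(3/62) = 62/3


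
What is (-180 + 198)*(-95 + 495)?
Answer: 7200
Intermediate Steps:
(-180 + 198)*(-95 + 495) = 18*400 = 7200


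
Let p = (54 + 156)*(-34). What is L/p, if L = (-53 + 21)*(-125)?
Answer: -200/357 ≈ -0.56022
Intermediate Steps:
p = -7140 (p = 210*(-34) = -7140)
L = 4000 (L = -32*(-125) = 4000)
L/p = 4000/(-7140) = 4000*(-1/7140) = -200/357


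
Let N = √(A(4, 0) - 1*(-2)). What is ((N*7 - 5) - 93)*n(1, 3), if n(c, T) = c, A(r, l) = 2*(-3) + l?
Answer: -98 + 14*I ≈ -98.0 + 14.0*I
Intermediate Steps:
A(r, l) = -6 + l
N = 2*I (N = √((-6 + 0) - 1*(-2)) = √(-6 + 2) = √(-4) = 2*I ≈ 2.0*I)
((N*7 - 5) - 93)*n(1, 3) = (((2*I)*7 - 5) - 93)*1 = ((14*I - 5) - 93)*1 = ((-5 + 14*I) - 93)*1 = (-98 + 14*I)*1 = -98 + 14*I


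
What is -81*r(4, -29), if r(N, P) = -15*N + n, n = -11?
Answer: 5751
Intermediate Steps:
r(N, P) = -11 - 15*N (r(N, P) = -15*N - 11 = -11 - 15*N)
-81*r(4, -29) = -81*(-11 - 15*4) = -81*(-11 - 60) = -81*(-71) = 5751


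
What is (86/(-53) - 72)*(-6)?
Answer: 23412/53 ≈ 441.74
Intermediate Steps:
(86/(-53) - 72)*(-6) = (86*(-1/53) - 72)*(-6) = (-86/53 - 72)*(-6) = -3902/53*(-6) = 23412/53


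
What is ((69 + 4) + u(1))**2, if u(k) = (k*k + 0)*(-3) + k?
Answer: 5041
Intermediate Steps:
u(k) = k - 3*k**2 (u(k) = (k**2 + 0)*(-3) + k = k**2*(-3) + k = -3*k**2 + k = k - 3*k**2)
((69 + 4) + u(1))**2 = ((69 + 4) + 1*(1 - 3*1))**2 = (73 + 1*(1 - 3))**2 = (73 + 1*(-2))**2 = (73 - 2)**2 = 71**2 = 5041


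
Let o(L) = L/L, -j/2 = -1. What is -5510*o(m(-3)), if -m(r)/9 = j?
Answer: -5510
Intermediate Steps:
j = 2 (j = -2*(-1) = 2)
m(r) = -18 (m(r) = -9*2 = -18)
o(L) = 1
-5510*o(m(-3)) = -5510*1 = -5510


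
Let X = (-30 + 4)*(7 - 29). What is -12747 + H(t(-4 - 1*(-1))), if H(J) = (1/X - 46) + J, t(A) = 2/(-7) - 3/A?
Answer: -51220305/4004 ≈ -12792.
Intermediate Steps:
X = 572 (X = -26*(-22) = 572)
t(A) = -2/7 - 3/A (t(A) = 2*(-⅐) - 3/A = -2/7 - 3/A)
H(J) = -26311/572 + J (H(J) = (1/572 - 46) + J = -26311/572 + J)
-12747 + H(t(-4 - 1*(-1))) = -12747 + (-26311/572 + (-2/7 - 3/(-4 - 1*(-1)))) = -12747 + (-26311/572 + (-2/7 - 3/(-4 + 1))) = -12747 + (-26311/572 + (-2/7 - 3/(-3))) = -12747 + (-26311/572 + (-2/7 - 3*(-⅓))) = -12747 + (-26311/572 + (-2/7 + 1)) = -12747 + (-26311/572 + 5/7) = -12747 - 181317/4004 = -51220305/4004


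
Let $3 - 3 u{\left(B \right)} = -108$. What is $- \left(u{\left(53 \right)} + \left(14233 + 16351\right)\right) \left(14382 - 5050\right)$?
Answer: $-285755172$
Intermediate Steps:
$u{\left(B \right)} = 37$ ($u{\left(B \right)} = 1 - -36 = 1 + 36 = 37$)
$- \left(u{\left(53 \right)} + \left(14233 + 16351\right)\right) \left(14382 - 5050\right) = - \left(37 + \left(14233 + 16351\right)\right) \left(14382 - 5050\right) = - \left(37 + 30584\right) 9332 = - 30621 \cdot 9332 = \left(-1\right) 285755172 = -285755172$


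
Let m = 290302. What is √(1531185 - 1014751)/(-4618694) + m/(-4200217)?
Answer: -290302/4200217 - √516434/4618694 ≈ -0.069272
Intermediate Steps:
√(1531185 - 1014751)/(-4618694) + m/(-4200217) = √(1531185 - 1014751)/(-4618694) + 290302/(-4200217) = √516434*(-1/4618694) + 290302*(-1/4200217) = -√516434/4618694 - 290302/4200217 = -290302/4200217 - √516434/4618694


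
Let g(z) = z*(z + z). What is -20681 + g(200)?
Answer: 59319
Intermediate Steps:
g(z) = 2*z**2 (g(z) = z*(2*z) = 2*z**2)
-20681 + g(200) = -20681 + 2*200**2 = -20681 + 2*40000 = -20681 + 80000 = 59319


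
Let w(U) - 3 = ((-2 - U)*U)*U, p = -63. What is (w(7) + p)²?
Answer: 251001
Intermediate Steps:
w(U) = 3 + U²*(-2 - U) (w(U) = 3 + ((-2 - U)*U)*U = 3 + (U*(-2 - U))*U = 3 + U²*(-2 - U))
(w(7) + p)² = ((3 - 1*7³ - 2*7²) - 63)² = ((3 - 1*343 - 2*49) - 63)² = ((3 - 343 - 98) - 63)² = (-438 - 63)² = (-501)² = 251001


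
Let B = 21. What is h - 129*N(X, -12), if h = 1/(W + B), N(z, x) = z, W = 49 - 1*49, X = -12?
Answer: 32509/21 ≈ 1548.0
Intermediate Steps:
W = 0 (W = 49 - 49 = 0)
h = 1/21 (h = 1/(0 + 21) = 1/21 ≈ 0.047619)
h - 129*N(X, -12) = 1/21 - 129*(-12) = 1/21 + 1548 = 32509/21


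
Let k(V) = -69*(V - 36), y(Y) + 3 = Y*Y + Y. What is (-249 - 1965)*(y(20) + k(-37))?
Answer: -12075156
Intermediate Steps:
y(Y) = -3 + Y + Y**2 (y(Y) = -3 + (Y*Y + Y) = -3 + (Y**2 + Y) = -3 + (Y + Y**2) = -3 + Y + Y**2)
k(V) = 2484 - 69*V (k(V) = -69*(-36 + V) = 2484 - 69*V)
(-249 - 1965)*(y(20) + k(-37)) = (-249 - 1965)*((-3 + 20 + 20**2) + (2484 - 69*(-37))) = -2214*((-3 + 20 + 400) + (2484 + 2553)) = -2214*(417 + 5037) = -2214*5454 = -12075156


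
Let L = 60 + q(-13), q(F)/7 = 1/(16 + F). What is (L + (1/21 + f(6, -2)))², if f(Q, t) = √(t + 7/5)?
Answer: 8579177/2205 + 524*I*√15/21 ≈ 3890.8 + 96.64*I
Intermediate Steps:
q(F) = 7/(16 + F)
f(Q, t) = √(7/5 + t) (f(Q, t) = √(t + 7*(⅕)) = √(t + 7/5) = √(7/5 + t))
L = 187/3 (L = 60 + 7/(16 - 13) = 60 + 7/3 = 187/3 ≈ 62.333)
(L + (1/21 + f(6, -2)))² = (187/3 + (1/21 + √(35 + 25*(-2))/5))² = (187/3 + (1/21 + √(35 - 50)/5))² = (187/3 + (1/21 + √(-15)/5))² = (187/3 + (1/21 + (I*√15)/5))² = (187/3 + (1/21 + I*√15/5))² = (1310/21 + I*√15/5)²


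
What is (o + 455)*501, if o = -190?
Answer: 132765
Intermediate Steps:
(o + 455)*501 = (-190 + 455)*501 = 265*501 = 132765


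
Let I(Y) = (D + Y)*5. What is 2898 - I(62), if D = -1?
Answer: 2593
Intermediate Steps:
I(Y) = -5 + 5*Y (I(Y) = (-1 + Y)*5 = -5 + 5*Y)
2898 - I(62) = 2898 - (-5 + 5*62) = 2898 - (-5 + 310) = 2898 - 1*305 = 2898 - 305 = 2593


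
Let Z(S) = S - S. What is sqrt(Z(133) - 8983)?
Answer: I*sqrt(8983) ≈ 94.779*I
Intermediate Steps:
Z(S) = 0
sqrt(Z(133) - 8983) = sqrt(0 - 8983) = sqrt(-8983) = I*sqrt(8983)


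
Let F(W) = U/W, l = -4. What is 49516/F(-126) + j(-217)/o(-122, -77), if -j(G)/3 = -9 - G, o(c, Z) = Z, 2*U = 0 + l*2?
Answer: 120101682/77 ≈ 1.5598e+6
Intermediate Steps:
U = -4 (U = (0 - 4*2)/2 = (0 - 8)/2 = (½)*(-8) = -4)
j(G) = 27 + 3*G (j(G) = -3*(-9 - G) = 27 + 3*G)
F(W) = -4/W
49516/F(-126) + j(-217)/o(-122, -77) = 49516/((-4/(-126))) + (27 + 3*(-217))/(-77) = 49516/((-4*(-1/126))) + (27 - 651)*(-1/77) = 49516/(2/63) - 624*(-1/77) = 49516*(63/2) + 624/77 = 1559754 + 624/77 = 120101682/77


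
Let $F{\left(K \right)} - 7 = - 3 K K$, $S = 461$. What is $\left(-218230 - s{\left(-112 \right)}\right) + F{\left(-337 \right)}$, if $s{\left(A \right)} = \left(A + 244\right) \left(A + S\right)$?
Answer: $-604998$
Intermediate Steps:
$s{\left(A \right)} = \left(244 + A\right) \left(461 + A\right)$ ($s{\left(A \right)} = \left(A + 244\right) \left(A + 461\right) = \left(244 + A\right) \left(461 + A\right)$)
$F{\left(K \right)} = 7 - 3 K^{2}$ ($F{\left(K \right)} = 7 + - 3 K K = 7 - 3 K^{2}$)
$\left(-218230 - s{\left(-112 \right)}\right) + F{\left(-337 \right)} = \left(-218230 - \left(112484 + \left(-112\right)^{2} + 705 \left(-112\right)\right)\right) + \left(7 - 3 \left(-337\right)^{2}\right) = \left(-218230 - \left(112484 + 12544 - 78960\right)\right) + \left(7 - 340707\right) = \left(-218230 - 46068\right) + \left(7 - 340707\right) = \left(-218230 - 46068\right) - 340700 = -264298 - 340700 = -604998$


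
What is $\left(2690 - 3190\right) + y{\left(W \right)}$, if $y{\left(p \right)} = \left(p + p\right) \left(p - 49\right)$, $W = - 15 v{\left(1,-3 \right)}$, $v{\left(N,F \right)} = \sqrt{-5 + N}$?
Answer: $-2300 + 2940 i \approx -2300.0 + 2940.0 i$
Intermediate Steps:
$W = - 30 i$ ($W = - 15 \sqrt{-5 + 1} = - 15 \sqrt{-4} = - 15 \cdot 2 i = - 30 i \approx - 30.0 i$)
$y{\left(p \right)} = 2 p \left(-49 + p\right)$
$\left(2690 - 3190\right) + y{\left(W \right)} = \left(2690 - 3190\right) + 2 \left(- 30 i\right) \left(-49 - 30 i\right) = -500 - 60 i \left(-49 - 30 i\right)$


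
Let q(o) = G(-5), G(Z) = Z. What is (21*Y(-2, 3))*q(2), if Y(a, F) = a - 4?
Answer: 630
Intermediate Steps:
Y(a, F) = -4 + a
q(o) = -5
(21*Y(-2, 3))*q(2) = (21*(-4 - 2))*(-5) = (21*(-6))*(-5) = -126*(-5) = 630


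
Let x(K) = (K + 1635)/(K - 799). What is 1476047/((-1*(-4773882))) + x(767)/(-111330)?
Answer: 439164405407/1417270088160 ≈ 0.30987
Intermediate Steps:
x(K) = (1635 + K)/(-799 + K)
1476047/((-1*(-4773882))) + x(767)/(-111330) = 1476047/((-1*(-4773882))) + ((1635 + 767)/(-799 + 767))/(-111330) = 1476047/4773882 + (2402/(-32))*(-1/111330) = 1476047*(1/4773882) - 1/32*2402*(-1/111330) = 1476047/4773882 - 1201/16*(-1/111330) = 1476047/4773882 + 1201/1781280 = 439164405407/1417270088160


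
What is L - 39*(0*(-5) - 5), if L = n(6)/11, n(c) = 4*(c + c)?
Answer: 2193/11 ≈ 199.36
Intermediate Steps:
n(c) = 8*c (n(c) = 4*(2*c) = 8*c)
L = 48/11 (L = (8*6)/11 = 48*(1/11) = 48/11 ≈ 4.3636)
L - 39*(0*(-5) - 5) = 48/11 - 39*(0*(-5) - 5) = 48/11 - 39*(0 - 5) = 48/11 - 39*(-5) = 48/11 + 195 = 2193/11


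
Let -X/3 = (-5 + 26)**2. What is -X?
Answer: 1323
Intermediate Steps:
X = -1323 (X = -3*(-5 + 26)**2 = -3*21**2 = -3*441 = -1323)
-X = -1*(-1323) = 1323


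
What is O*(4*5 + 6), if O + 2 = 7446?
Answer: 193544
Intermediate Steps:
O = 7444 (O = -2 + 7446 = 7444)
O*(4*5 + 6) = 7444*(4*5 + 6) = 7444*(20 + 6) = 7444*26 = 193544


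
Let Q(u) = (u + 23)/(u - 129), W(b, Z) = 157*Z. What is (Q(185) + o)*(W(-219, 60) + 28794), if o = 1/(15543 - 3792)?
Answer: 3891879354/27419 ≈ 1.4194e+5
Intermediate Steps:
o = 1/11751 ≈ 8.5099e-5
Q(u) = (23 + u)/(-129 + u)
(Q(185) + o)*(W(-219, 60) + 28794) = ((23 + 185)/(-129 + 185) + 1/11751)*(157*60 + 28794) = (208/56 + 1/11751)*(9420 + 28794) = ((1/56)*208 + 1/11751)*38214 = (26/7 + 1/11751)*38214 = (305533/82257)*38214 = 3891879354/27419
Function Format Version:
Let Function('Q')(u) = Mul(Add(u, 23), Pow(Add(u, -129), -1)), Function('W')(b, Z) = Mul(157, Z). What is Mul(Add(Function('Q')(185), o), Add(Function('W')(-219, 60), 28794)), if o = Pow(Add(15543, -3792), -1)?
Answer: Rational(3891879354, 27419) ≈ 1.4194e+5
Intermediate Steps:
o = Rational(1, 11751) (o = Pow(11751, -1) = Rational(1, 11751) ≈ 8.5099e-5)
Function('Q')(u) = Mul(Pow(Add(-129, u), -1), Add(23, u)) (Function('Q')(u) = Mul(Add(23, u), Pow(Add(-129, u), -1)) = Mul(Pow(Add(-129, u), -1), Add(23, u)))
Mul(Add(Function('Q')(185), o), Add(Function('W')(-219, 60), 28794)) = Mul(Add(Mul(Pow(Add(-129, 185), -1), Add(23, 185)), Rational(1, 11751)), Add(Mul(157, 60), 28794)) = Mul(Add(Mul(Pow(56, -1), 208), Rational(1, 11751)), Add(9420, 28794)) = Mul(Add(Mul(Rational(1, 56), 208), Rational(1, 11751)), 38214) = Mul(Add(Rational(26, 7), Rational(1, 11751)), 38214) = Mul(Rational(305533, 82257), 38214) = Rational(3891879354, 27419)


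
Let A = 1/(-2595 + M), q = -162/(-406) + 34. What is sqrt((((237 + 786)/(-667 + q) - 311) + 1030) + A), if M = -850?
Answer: sqrt(15600501922771265630)/147466670 ≈ 26.784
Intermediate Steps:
q = 6983/203 (q = -162*(-1/406) + 34 = 81/203 + 34 = 6983/203 ≈ 34.399)
A = -1/3445 (A = 1/(-2595 - 850) = 1/(-3445) = -1/3445 ≈ -0.00029028)
sqrt((((237 + 786)/(-667 + q) - 311) + 1030) + A) = sqrt((((237 + 786)/(-667 + 6983/203) - 311) + 1030) - 1/3445) = sqrt(((1023/(-128418/203) - 311) + 1030) - 1/3445) = sqrt(((1023*(-203/128418) - 311) + 1030) - 1/3445) = sqrt(((-69223/42806 - 311) + 1030) - 1/3445) = sqrt((-13381889/42806 + 1030) - 1/3445) = sqrt(30708291/42806 - 1/3445) = sqrt(105790019689/147466670) = sqrt(15600501922771265630)/147466670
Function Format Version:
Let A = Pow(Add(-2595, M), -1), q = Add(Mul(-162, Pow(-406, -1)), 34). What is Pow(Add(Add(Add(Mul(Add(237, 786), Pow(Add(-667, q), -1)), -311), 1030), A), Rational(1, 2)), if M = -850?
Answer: Mul(Rational(1, 147466670), Pow(15600501922771265630, Rational(1, 2))) ≈ 26.784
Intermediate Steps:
q = Rational(6983, 203) (q = Add(Mul(-162, Rational(-1, 406)), 34) = Add(Rational(81, 203), 34) = Rational(6983, 203) ≈ 34.399)
A = Rational(-1, 3445) (A = Pow(Add(-2595, -850), -1) = Pow(-3445, -1) = Rational(-1, 3445) ≈ -0.00029028)
Pow(Add(Add(Add(Mul(Add(237, 786), Pow(Add(-667, q), -1)), -311), 1030), A), Rational(1, 2)) = Pow(Add(Add(Add(Mul(Add(237, 786), Pow(Add(-667, Rational(6983, 203)), -1)), -311), 1030), Rational(-1, 3445)), Rational(1, 2)) = Pow(Add(Add(Add(Mul(1023, Pow(Rational(-128418, 203), -1)), -311), 1030), Rational(-1, 3445)), Rational(1, 2)) = Pow(Add(Add(Add(Mul(1023, Rational(-203, 128418)), -311), 1030), Rational(-1, 3445)), Rational(1, 2)) = Pow(Add(Add(Add(Rational(-69223, 42806), -311), 1030), Rational(-1, 3445)), Rational(1, 2)) = Pow(Add(Add(Rational(-13381889, 42806), 1030), Rational(-1, 3445)), Rational(1, 2)) = Pow(Add(Rational(30708291, 42806), Rational(-1, 3445)), Rational(1, 2)) = Pow(Rational(105790019689, 147466670), Rational(1, 2)) = Mul(Rational(1, 147466670), Pow(15600501922771265630, Rational(1, 2)))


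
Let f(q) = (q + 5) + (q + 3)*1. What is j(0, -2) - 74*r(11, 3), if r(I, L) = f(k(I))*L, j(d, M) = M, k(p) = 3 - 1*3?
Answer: -1778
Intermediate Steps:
k(p) = 0 (k(p) = 3 - 3 = 0)
f(q) = 8 + 2*q (f(q) = (5 + q) + (3 + q)*1 = (5 + q) + (3 + q) = 8 + 2*q)
r(I, L) = 8*L (r(I, L) = (8 + 2*0)*L = (8 + 0)*L = 8*L)
j(0, -2) - 74*r(11, 3) = -2 - 592*3 = -2 - 74*24 = -2 - 1776 = -1778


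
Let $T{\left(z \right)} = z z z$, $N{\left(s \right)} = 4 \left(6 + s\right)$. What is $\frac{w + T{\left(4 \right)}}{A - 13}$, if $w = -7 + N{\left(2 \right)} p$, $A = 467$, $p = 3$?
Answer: $\frac{153}{454} \approx 0.337$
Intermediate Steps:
$N{\left(s \right)} = 24 + 4 s$
$w = 89$ ($w = -7 + \left(24 + 4 \cdot 2\right) 3 = -7 + \left(24 + 8\right) 3 = -7 + 32 \cdot 3 = -7 + 96 = 89$)
$T{\left(z \right)} = z^{3}$ ($T{\left(z \right)} = z^{2} z = z^{3}$)
$\frac{w + T{\left(4 \right)}}{A - 13} = \frac{89 + 4^{3}}{467 - 13} = \frac{89 + 64}{454} = 153 \cdot \frac{1}{454} = \frac{153}{454}$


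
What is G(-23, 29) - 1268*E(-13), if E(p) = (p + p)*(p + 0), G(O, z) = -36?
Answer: -428620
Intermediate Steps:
E(p) = 2*p² (E(p) = (2*p)*p = 2*p²)
G(-23, 29) - 1268*E(-13) = -36 - 2536*(-13)² = -36 - 2536*169 = -36 - 1268*338 = -36 - 428584 = -428620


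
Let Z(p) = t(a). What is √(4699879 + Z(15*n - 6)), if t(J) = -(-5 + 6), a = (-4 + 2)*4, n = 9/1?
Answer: √4699878 ≈ 2167.9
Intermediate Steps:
n = 9 (n = 9*1 = 9)
a = -8 (a = -2*4 = -8)
t(J) = -1 (t(J) = -1*1 = -1)
Z(p) = -1
√(4699879 + Z(15*n - 6)) = √(4699879 - 1) = √4699878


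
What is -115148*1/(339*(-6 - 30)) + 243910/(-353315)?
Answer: 1885341899/215592813 ≈ 8.7449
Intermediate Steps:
-115148*1/(339*(-6 - 30)) + 243910/(-353315) = -115148/(339*(-36)) + 243910*(-1/353315) = -115148/(-12204) - 48782/70663 = -115148*(-1/12204) - 48782/70663 = 28787/3051 - 48782/70663 = 1885341899/215592813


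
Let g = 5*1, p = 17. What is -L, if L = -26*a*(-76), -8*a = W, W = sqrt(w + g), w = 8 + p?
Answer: 247*sqrt(30) ≈ 1352.9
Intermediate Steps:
g = 5
w = 25 (w = 8 + 17 = 25)
W = sqrt(30) (W = sqrt(25 + 5) = sqrt(30) ≈ 5.4772)
a = -sqrt(30)/8 ≈ -0.68465
L = -247*sqrt(30) (L = -(-13)*sqrt(30)/4*(-76) = (13*sqrt(30)/4)*(-76) = -247*sqrt(30) ≈ -1352.9)
-L = -(-247)*sqrt(30) = 247*sqrt(30)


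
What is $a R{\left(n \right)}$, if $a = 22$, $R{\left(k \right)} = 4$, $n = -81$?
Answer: $88$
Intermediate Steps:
$a R{\left(n \right)} = 22 \cdot 4 = 88$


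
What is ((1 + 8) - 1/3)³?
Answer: 17576/27 ≈ 650.96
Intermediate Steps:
((1 + 8) - 1/3)³ = (9 - 1*⅓)³ = (9 - ⅓)³ = (26/3)³ = 17576/27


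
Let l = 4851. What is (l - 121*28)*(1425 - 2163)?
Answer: -1079694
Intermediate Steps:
(l - 121*28)*(1425 - 2163) = (4851 - 121*28)*(1425 - 2163) = (4851 - 3388)*(-738) = 1463*(-738) = -1079694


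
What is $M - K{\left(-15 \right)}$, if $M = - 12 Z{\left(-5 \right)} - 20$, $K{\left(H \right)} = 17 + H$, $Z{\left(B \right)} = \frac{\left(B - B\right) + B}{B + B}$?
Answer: $-28$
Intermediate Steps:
$Z{\left(B \right)} = \frac{1}{2}$ ($Z{\left(B \right)} = \frac{0 + B}{2 B} = B \frac{1}{2 B} = \frac{1}{2}$)
$M = -26$ ($M = \left(-12\right) \frac{1}{2} - 20 = -6 - 20 = -26$)
$M - K{\left(-15 \right)} = -26 - \left(17 - 15\right) = -26 - 2 = -28$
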